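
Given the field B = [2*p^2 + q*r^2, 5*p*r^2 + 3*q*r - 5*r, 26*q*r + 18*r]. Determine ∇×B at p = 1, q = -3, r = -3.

(∇×B)₁ = ∂B₃/∂q − ∂B₂/∂r = -10*p*r - 3*q + 26*r + 5
(∇×B)₂ = ∂B₁/∂r − ∂B₃/∂p = 2*q*r
(∇×B)₃ = ∂B₂/∂p − ∂B₁/∂q = 4*r^2
∇×B = (-10*p*r - 3*q + 26*r + 5, 2*q*r, 4*r^2)
At (1, -3, -3): (-34, 18, 36).

(-34, 18, 36)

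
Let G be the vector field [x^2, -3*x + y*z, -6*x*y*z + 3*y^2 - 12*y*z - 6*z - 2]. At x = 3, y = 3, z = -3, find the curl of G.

(∇×G)₁ = ∂G₃/∂y − ∂G₂/∂z = -6*x*z + 5*y - 12*z
(∇×G)₂ = ∂G₁/∂z − ∂G₃/∂x = 6*y*z
(∇×G)₃ = ∂G₂/∂x − ∂G₁/∂y = -3
∇×G = (-6*x*z + 5*y - 12*z, 6*y*z, -3)
At (3, 3, -3): (105, -54, -3).

(105, -54, -3)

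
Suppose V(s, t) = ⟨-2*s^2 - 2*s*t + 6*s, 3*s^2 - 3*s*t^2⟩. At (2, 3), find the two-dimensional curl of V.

-11

∂V₂/∂s = 6*s - 3*t^2
∂V₁/∂t = -2*s
Scalar curl = 8*s - 3*t^2
At (2, 3): -11.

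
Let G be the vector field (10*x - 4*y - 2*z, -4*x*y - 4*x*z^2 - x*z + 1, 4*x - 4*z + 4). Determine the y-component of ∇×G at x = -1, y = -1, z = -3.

-6

(∇×G)_2 = ∂G₁/∂z − ∂G₃/∂x
= -2 − (4)
= -6
At (-1, -1, -3): -6.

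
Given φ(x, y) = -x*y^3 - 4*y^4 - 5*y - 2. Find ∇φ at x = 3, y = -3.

(27, 346)

∂φ/∂x = -y^3
∂φ/∂y = -3*x*y^2 - 16*y^3 - 5
∇φ = (-y^3, -3*x*y^2 - 16*y^3 - 5)
At (3, -3): (27, 346).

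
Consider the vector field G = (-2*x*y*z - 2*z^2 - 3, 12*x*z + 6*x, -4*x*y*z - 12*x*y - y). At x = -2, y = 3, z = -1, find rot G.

(39, 40, -2)

(∇×G)₁ = ∂G₃/∂y − ∂G₂/∂z = -4*x*z - 24*x - 1
(∇×G)₂ = ∂G₁/∂z − ∂G₃/∂x = -2*x*y + 4*y*z + 12*y - 4*z
(∇×G)₃ = ∂G₂/∂x − ∂G₁/∂y = 2*x*z + 12*z + 6
∇×G = (-4*x*z - 24*x - 1, -2*x*y + 4*y*z + 12*y - 4*z, 2*x*z + 12*z + 6)
At (-2, 3, -1): (39, 40, -2).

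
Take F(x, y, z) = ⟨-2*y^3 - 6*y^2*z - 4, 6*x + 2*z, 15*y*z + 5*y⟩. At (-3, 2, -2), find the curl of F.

(∇×F)₁ = ∂F₃/∂y − ∂F₂/∂z = 15*z + 3
(∇×F)₂ = ∂F₁/∂z − ∂F₃/∂x = -6*y^2
(∇×F)₃ = ∂F₂/∂x − ∂F₁/∂y = 6*y^2 + 12*y*z + 6
∇×F = (15*z + 3, -6*y^2, 6*y^2 + 12*y*z + 6)
At (-3, 2, -2): (-27, -24, -18).

(-27, -24, -18)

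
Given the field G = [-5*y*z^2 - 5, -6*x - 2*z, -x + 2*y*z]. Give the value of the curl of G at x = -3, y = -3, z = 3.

(8, 91, 39)

(∇×G)₁ = ∂G₃/∂y − ∂G₂/∂z = 2*z + 2
(∇×G)₂ = ∂G₁/∂z − ∂G₃/∂x = -10*y*z + 1
(∇×G)₃ = ∂G₂/∂x − ∂G₁/∂y = 5*z^2 - 6
∇×G = (2*z + 2, -10*y*z + 1, 5*z^2 - 6)
At (-3, -3, 3): (8, 91, 39).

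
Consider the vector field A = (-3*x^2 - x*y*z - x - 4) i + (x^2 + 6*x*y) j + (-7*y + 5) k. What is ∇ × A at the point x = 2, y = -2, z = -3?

(∇×A)₁ = ∂A₃/∂y − ∂A₂/∂z = -7
(∇×A)₂ = ∂A₁/∂z − ∂A₃/∂x = -x*y
(∇×A)₃ = ∂A₂/∂x − ∂A₁/∂y = x*z + 2*x + 6*y
∇×A = (-7, -x*y, x*z + 2*x + 6*y)
At (2, -2, -3): (-7, 4, -14).

(-7, 4, -14)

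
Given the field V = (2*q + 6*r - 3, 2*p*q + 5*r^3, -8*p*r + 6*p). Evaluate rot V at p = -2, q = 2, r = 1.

(-15, 8, 2)

(∇×V)₁ = ∂V₃/∂q − ∂V₂/∂r = -15*r^2
(∇×V)₂ = ∂V₁/∂r − ∂V₃/∂p = 8*r
(∇×V)₃ = ∂V₂/∂p − ∂V₁/∂q = 2*q - 2
∇×V = (-15*r^2, 8*r, 2*q - 2)
At (-2, 2, 1): (-15, 8, 2).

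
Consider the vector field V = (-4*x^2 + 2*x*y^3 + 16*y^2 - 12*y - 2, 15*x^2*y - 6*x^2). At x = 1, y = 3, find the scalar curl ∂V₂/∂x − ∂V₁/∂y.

∂V₂/∂x = 30*x*y - 12*x
∂V₁/∂y = 6*x*y^2 + 32*y - 12
Scalar curl = -6*x*y^2 + 30*x*y - 12*x - 32*y + 12
At (1, 3): -60.

-60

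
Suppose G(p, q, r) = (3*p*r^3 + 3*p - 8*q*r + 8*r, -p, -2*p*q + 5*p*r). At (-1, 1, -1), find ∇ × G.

(2, -2, -9)

(∇×G)₁ = ∂G₃/∂q − ∂G₂/∂r = -2*p
(∇×G)₂ = ∂G₁/∂r − ∂G₃/∂p = 9*p*r^2 - 6*q - 5*r + 8
(∇×G)₃ = ∂G₂/∂p − ∂G₁/∂q = 8*r - 1
∇×G = (-2*p, 9*p*r^2 - 6*q - 5*r + 8, 8*r - 1)
At (-1, 1, -1): (2, -2, -9).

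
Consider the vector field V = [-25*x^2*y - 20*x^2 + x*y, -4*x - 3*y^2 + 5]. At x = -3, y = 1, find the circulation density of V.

∂V₂/∂x = -4
∂V₁/∂y = -25*x^2 + x
Scalar curl = 25*x^2 - x - 4
At (-3, 1): 224.

224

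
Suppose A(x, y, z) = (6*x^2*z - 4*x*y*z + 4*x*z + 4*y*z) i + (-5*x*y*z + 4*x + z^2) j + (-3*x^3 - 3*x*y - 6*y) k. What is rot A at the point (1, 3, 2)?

(2, 28, -26)

(∇×A)₁ = ∂A₃/∂y − ∂A₂/∂z = 5*x*y - 3*x - 2*z - 6
(∇×A)₂ = ∂A₁/∂z − ∂A₃/∂x = 15*x^2 - 4*x*y + 4*x + 7*y
(∇×A)₃ = ∂A₂/∂x − ∂A₁/∂y = 4*x*z - 5*y*z - 4*z + 4
∇×A = (5*x*y - 3*x - 2*z - 6, 15*x^2 - 4*x*y + 4*x + 7*y, 4*x*z - 5*y*z - 4*z + 4)
At (1, 3, 2): (2, 28, -26).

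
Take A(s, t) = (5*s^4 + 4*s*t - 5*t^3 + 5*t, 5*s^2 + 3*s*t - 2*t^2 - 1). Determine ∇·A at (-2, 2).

-166

∂A₁/∂s = 20*s^3 + 4*t
∂A₂/∂t = 3*s - 4*t
∇·A = 20*s^3 + 3*s
At (-2, 2): -166.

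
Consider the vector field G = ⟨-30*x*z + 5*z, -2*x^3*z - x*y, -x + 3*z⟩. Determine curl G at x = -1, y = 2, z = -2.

(∇×G)₁ = ∂G₃/∂y − ∂G₂/∂z = 2*x^3
(∇×G)₂ = ∂G₁/∂z − ∂G₃/∂x = -30*x + 6
(∇×G)₃ = ∂G₂/∂x − ∂G₁/∂y = -6*x^2*z - y
∇×G = (2*x^3, -30*x + 6, -6*x^2*z - y)
At (-1, 2, -2): (-2, 36, 10).

(-2, 36, 10)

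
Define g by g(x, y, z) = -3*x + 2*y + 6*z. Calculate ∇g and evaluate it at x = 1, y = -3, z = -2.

(-3, 2, 6)

∂g/∂x = -3
∂g/∂y = 2
∂g/∂z = 6
∇g = (-3, 2, 6)
At (1, -3, -2): (-3, 2, 6).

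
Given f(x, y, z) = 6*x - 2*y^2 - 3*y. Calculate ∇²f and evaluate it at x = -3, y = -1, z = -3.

-4

∂²f/∂x² = 0
∂²f/∂y² = -4
∂²f/∂z² = 0
∇²f = -4
At (-3, -1, -3): -4.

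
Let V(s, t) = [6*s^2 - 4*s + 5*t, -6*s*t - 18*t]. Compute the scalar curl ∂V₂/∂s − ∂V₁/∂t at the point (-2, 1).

-11

∂V₂/∂s = -6*t
∂V₁/∂t = 5
Scalar curl = -6*t - 5
At (-2, 1): -11.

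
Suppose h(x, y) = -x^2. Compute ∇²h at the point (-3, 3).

∂²h/∂x² = -2
∂²h/∂y² = 0
∇²h = -2
At (-3, 3): -2.

-2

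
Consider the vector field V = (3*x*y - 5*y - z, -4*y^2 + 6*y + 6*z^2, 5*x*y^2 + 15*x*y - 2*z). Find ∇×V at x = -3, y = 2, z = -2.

(∇×V)₁ = ∂V₃/∂y − ∂V₂/∂z = 10*x*y + 15*x - 12*z
(∇×V)₂ = ∂V₁/∂z − ∂V₃/∂x = -5*y^2 - 15*y - 1
(∇×V)₃ = ∂V₂/∂x − ∂V₁/∂y = -3*x + 5
∇×V = (10*x*y + 15*x - 12*z, -5*y^2 - 15*y - 1, -3*x + 5)
At (-3, 2, -2): (-81, -51, 14).

(-81, -51, 14)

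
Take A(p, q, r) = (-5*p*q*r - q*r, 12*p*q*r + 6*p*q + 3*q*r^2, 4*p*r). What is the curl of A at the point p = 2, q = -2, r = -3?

(12, 34, 27)

(∇×A)₁ = ∂A₃/∂q − ∂A₂/∂r = -12*p*q - 6*q*r
(∇×A)₂ = ∂A₁/∂r − ∂A₃/∂p = -5*p*q - q - 4*r
(∇×A)₃ = ∂A₂/∂p − ∂A₁/∂q = 5*p*r + 12*q*r + 6*q + r
∇×A = (-12*p*q - 6*q*r, -5*p*q - q - 4*r, 5*p*r + 12*q*r + 6*q + r)
At (2, -2, -3): (12, 34, 27).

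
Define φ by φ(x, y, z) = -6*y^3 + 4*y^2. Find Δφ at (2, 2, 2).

∂²φ/∂x² = 0
∂²φ/∂y² = 4*(-9*y + 2)
∂²φ/∂z² = 0
∇²φ = -36*y + 8
At (2, 2, 2): -64.

-64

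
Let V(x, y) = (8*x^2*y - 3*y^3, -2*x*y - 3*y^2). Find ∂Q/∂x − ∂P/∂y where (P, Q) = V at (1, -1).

∂V₂/∂x = -2*y
∂V₁/∂y = 8*x^2 - 9*y^2
Scalar curl = -8*x^2 + 9*y^2 - 2*y
At (1, -1): 3.

3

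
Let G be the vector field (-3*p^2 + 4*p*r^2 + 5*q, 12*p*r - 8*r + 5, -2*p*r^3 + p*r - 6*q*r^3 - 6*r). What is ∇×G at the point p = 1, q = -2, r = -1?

(∇×G)₁ = ∂G₃/∂q − ∂G₂/∂r = -12*p - 6*r^3 + 8
(∇×G)₂ = ∂G₁/∂r − ∂G₃/∂p = 8*p*r + 2*r^3 - r
(∇×G)₃ = ∂G₂/∂p − ∂G₁/∂q = 12*r - 5
∇×G = (-12*p - 6*r^3 + 8, 8*p*r + 2*r^3 - r, 12*r - 5)
At (1, -2, -1): (2, -9, -17).

(2, -9, -17)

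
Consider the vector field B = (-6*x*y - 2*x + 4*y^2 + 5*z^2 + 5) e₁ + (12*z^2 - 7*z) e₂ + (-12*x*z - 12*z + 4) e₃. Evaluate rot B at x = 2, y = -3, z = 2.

(∇×B)₁ = ∂B₃/∂y − ∂B₂/∂z = -24*z + 7
(∇×B)₂ = ∂B₁/∂z − ∂B₃/∂x = 22*z
(∇×B)₃ = ∂B₂/∂x − ∂B₁/∂y = 6*x - 8*y
∇×B = (-24*z + 7, 22*z, 6*x - 8*y)
At (2, -3, 2): (-41, 44, 36).

(-41, 44, 36)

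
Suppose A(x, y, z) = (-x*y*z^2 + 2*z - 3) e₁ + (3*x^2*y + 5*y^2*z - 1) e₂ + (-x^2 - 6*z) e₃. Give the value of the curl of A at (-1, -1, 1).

(-5, -2, 5)

(∇×A)₁ = ∂A₃/∂y − ∂A₂/∂z = -5*y^2
(∇×A)₂ = ∂A₁/∂z − ∂A₃/∂x = -2*x*y*z + 2*x + 2
(∇×A)₃ = ∂A₂/∂x − ∂A₁/∂y = 6*x*y + x*z^2
∇×A = (-5*y^2, -2*x*y*z + 2*x + 2, 6*x*y + x*z^2)
At (-1, -1, 1): (-5, -2, 5).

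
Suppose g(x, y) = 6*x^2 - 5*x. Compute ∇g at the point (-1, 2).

∂g/∂x = 12*x - 5
∂g/∂y = 0
∇g = (12*x - 5, 0)
At (-1, 2): (-17, 0).

(-17, 0)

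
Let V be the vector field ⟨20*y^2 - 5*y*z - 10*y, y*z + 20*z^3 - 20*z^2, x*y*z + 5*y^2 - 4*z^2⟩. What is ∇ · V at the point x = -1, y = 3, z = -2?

∂V₁/∂x = 0
∂V₂/∂y = z
∂V₃/∂z = x*y - 8*z
∇·V = x*y - 7*z
At (-1, 3, -2): 11.

11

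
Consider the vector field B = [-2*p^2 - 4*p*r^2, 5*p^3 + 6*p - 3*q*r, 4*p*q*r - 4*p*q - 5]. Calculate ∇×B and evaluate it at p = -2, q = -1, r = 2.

(-11, 36, 66)

(∇×B)₁ = ∂B₃/∂q − ∂B₂/∂r = 4*p*r - 4*p + 3*q
(∇×B)₂ = ∂B₁/∂r − ∂B₃/∂p = -8*p*r - 4*q*r + 4*q
(∇×B)₃ = ∂B₂/∂p − ∂B₁/∂q = 15*p^2 + 6
∇×B = (4*p*r - 4*p + 3*q, -8*p*r - 4*q*r + 4*q, 15*p^2 + 6)
At (-2, -1, 2): (-11, 36, 66).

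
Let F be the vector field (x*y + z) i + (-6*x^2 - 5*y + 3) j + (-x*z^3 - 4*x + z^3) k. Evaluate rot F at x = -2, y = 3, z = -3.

(∇×F)₁ = ∂F₃/∂y − ∂F₂/∂z = 0
(∇×F)₂ = ∂F₁/∂z − ∂F₃/∂x = z^3 + 5
(∇×F)₃ = ∂F₂/∂x − ∂F₁/∂y = -13*x
∇×F = (0, z^3 + 5, -13*x)
At (-2, 3, -3): (0, -22, 26).

(0, -22, 26)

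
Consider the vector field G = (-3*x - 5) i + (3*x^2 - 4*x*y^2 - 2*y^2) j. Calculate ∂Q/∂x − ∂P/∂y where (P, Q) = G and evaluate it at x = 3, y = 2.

2

∂G₂/∂x = 6*x - 4*y^2
∂G₁/∂y = 0
Scalar curl = 6*x - 4*y^2
At (3, 2): 2.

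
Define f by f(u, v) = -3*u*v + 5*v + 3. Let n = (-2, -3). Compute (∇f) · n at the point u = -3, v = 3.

-24

∂f/∂u = -3*v
∂f/∂v = -3*u + 5
∇f at (-3, 3) = (-9, 14)
∇f · n = (-9)(-2) + (14)(-3) = -24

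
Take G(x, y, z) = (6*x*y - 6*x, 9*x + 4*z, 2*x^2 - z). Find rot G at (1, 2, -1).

(∇×G)₁ = ∂G₃/∂y − ∂G₂/∂z = -4
(∇×G)₂ = ∂G₁/∂z − ∂G₃/∂x = -4*x
(∇×G)₃ = ∂G₂/∂x − ∂G₁/∂y = -6*x + 9
∇×G = (-4, -4*x, -6*x + 9)
At (1, 2, -1): (-4, -4, 3).

(-4, -4, 3)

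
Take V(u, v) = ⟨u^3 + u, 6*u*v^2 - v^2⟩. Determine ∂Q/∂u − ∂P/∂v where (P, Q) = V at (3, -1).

6

∂V₂/∂u = 6*v^2
∂V₁/∂v = 0
Scalar curl = 6*v^2
At (3, -1): 6.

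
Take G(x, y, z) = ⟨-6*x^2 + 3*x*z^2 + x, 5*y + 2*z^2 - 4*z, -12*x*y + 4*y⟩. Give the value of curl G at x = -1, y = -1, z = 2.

(∇×G)₁ = ∂G₃/∂y − ∂G₂/∂z = -12*x - 4*z + 8
(∇×G)₂ = ∂G₁/∂z − ∂G₃/∂x = 6*x*z + 12*y
(∇×G)₃ = ∂G₂/∂x − ∂G₁/∂y = 0
∇×G = (-12*x - 4*z + 8, 6*x*z + 12*y, 0)
At (-1, -1, 2): (12, -24, 0).

(12, -24, 0)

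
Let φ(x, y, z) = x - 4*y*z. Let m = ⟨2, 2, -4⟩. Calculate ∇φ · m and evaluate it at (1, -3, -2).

-30

∂φ/∂x = 1
∂φ/∂y = -4*z
∂φ/∂z = -4*y
∇φ at (1, -3, -2) = (1, 8, 12)
∇φ · m = (1)(2) + (8)(2) + (12)(-4) = -30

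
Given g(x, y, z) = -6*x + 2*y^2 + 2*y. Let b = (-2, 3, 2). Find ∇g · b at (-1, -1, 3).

6

∂g/∂x = -6
∂g/∂y = 4*y + 2
∂g/∂z = 0
∇g at (-1, -1, 3) = (-6, -2, 0)
∇g · b = (-6)(-2) + (-2)(3) + (0)(2) = 6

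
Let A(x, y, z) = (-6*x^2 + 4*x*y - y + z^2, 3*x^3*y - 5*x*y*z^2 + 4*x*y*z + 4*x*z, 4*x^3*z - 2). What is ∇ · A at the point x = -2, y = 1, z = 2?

-4

∂A₁/∂x = -12*x + 4*y
∂A₂/∂y = 3*x^3 - 5*x*z^2 + 4*x*z
∂A₃/∂z = 4*x^3
∇·A = 7*x^3 - 5*x*z^2 + 4*x*z - 12*x + 4*y
At (-2, 1, 2): -4.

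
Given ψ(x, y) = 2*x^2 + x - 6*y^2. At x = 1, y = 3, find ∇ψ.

∂ψ/∂x = 4*x + 1
∂ψ/∂y = -12*y
∇ψ = (4*x + 1, -12*y)
At (1, 3): (5, -36).

(5, -36)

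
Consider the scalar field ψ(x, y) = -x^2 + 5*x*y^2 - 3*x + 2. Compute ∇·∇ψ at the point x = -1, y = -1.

∂²ψ/∂x² = -2
∂²ψ/∂y² = 10*x
∇²ψ = 10*x - 2
At (-1, -1): -12.

-12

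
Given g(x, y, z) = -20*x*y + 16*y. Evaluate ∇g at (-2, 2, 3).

∂g/∂x = -20*y
∂g/∂y = -20*x + 16
∂g/∂z = 0
∇g = (-20*y, -20*x + 16, 0)
At (-2, 2, 3): (-40, 56, 0).

(-40, 56, 0)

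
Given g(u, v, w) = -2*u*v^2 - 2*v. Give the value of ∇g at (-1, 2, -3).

∂g/∂u = -2*v^2
∂g/∂v = -4*u*v - 2
∂g/∂w = 0
∇g = (-2*v^2, -4*u*v - 2, 0)
At (-1, 2, -3): (-8, 6, 0).

(-8, 6, 0)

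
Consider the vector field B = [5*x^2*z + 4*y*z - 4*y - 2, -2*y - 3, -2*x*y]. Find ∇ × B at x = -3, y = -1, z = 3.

(∇×B)₁ = ∂B₃/∂y − ∂B₂/∂z = -2*x
(∇×B)₂ = ∂B₁/∂z − ∂B₃/∂x = 5*x^2 + 6*y
(∇×B)₃ = ∂B₂/∂x − ∂B₁/∂y = -4*z + 4
∇×B = (-2*x, 5*x^2 + 6*y, -4*z + 4)
At (-3, -1, 3): (6, 39, -8).

(6, 39, -8)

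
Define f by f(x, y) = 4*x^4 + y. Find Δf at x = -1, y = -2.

∂²f/∂x² = 48*x^2
∂²f/∂y² = 0
∇²f = 48*x^2
At (-1, -2): 48.

48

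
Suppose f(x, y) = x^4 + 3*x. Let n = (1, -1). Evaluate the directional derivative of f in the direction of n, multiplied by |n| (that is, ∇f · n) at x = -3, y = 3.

-105

∂f/∂x = 4*x^3 + 3
∂f/∂y = 0
∇f at (-3, 3) = (-105, 0)
∇f · n = (-105)(1) + (0)(-1) = -105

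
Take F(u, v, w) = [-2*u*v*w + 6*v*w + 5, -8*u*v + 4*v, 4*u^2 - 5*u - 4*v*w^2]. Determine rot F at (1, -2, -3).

(-36, -11, 28)

(∇×F)₁ = ∂F₃/∂v − ∂F₂/∂w = -4*w^2
(∇×F)₂ = ∂F₁/∂w − ∂F₃/∂u = -2*u*v - 8*u + 6*v + 5
(∇×F)₃ = ∂F₂/∂u − ∂F₁/∂v = 2*u*w - 8*v - 6*w
∇×F = (-4*w^2, -2*u*v - 8*u + 6*v + 5, 2*u*w - 8*v - 6*w)
At (1, -2, -3): (-36, -11, 28).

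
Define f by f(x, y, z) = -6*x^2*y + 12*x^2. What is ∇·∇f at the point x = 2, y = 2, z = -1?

∂²f/∂x² = 12*(-y + 2)
∂²f/∂y² = 0
∂²f/∂z² = 0
∇²f = -12*y + 24
At (2, 2, -1): 0.

0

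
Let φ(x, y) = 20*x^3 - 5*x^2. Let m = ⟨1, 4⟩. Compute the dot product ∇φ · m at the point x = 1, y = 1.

50

∂φ/∂x = 60*x^2 - 10*x
∂φ/∂y = 0
∇φ at (1, 1) = (50, 0)
∇φ · m = (50)(1) + (0)(4) = 50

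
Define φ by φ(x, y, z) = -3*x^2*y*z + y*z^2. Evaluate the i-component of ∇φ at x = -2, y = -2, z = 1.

(∇φ)_1 = ∂φ/∂x = -6*x*y*z
At (-2, -2, 1): -24.

-24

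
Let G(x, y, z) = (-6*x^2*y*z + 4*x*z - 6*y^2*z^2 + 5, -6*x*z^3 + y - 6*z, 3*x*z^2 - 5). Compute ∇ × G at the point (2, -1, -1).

(42, 41, -30)

(∇×G)₁ = ∂G₃/∂y − ∂G₂/∂z = 18*x*z^2 + 6
(∇×G)₂ = ∂G₁/∂z − ∂G₃/∂x = -6*x^2*y + 4*x - 12*y^2*z - 3*z^2
(∇×G)₃ = ∂G₂/∂x − ∂G₁/∂y = 6*x^2*z + 12*y*z^2 - 6*z^3
∇×G = (18*x*z^2 + 6, -6*x^2*y + 4*x - 12*y^2*z - 3*z^2, 6*x^2*z + 12*y*z^2 - 6*z^3)
At (2, -1, -1): (42, 41, -30).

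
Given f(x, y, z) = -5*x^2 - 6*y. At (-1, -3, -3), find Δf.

∂²f/∂x² = -10
∂²f/∂y² = 0
∂²f/∂z² = 0
∇²f = -10
At (-1, -3, -3): -10.

-10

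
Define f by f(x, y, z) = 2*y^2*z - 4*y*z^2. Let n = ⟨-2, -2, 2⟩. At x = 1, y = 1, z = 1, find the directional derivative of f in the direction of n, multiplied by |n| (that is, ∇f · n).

-12

∂f/∂x = 0
∂f/∂y = 4*y*z - 4*z^2
∂f/∂z = 2*y^2 - 8*y*z
∇f at (1, 1, 1) = (0, 0, -6)
∇f · n = (0)(-2) + (0)(-2) + (-6)(2) = -12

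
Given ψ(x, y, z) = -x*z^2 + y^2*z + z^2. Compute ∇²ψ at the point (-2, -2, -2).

2

∂²ψ/∂x² = 0
∂²ψ/∂y² = 2*z
∂²ψ/∂z² = 2*(-x + 1)
∇²ψ = -2*x + 2*z + 2
At (-2, -2, -2): 2.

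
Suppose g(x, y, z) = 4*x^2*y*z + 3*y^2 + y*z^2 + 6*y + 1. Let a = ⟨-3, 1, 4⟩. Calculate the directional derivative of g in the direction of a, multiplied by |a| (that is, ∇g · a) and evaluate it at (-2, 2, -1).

19

∂g/∂x = 8*x*y*z
∂g/∂y = 4*x^2*z + 6*y + z^2 + 6
∂g/∂z = 4*x^2*y + 2*y*z
∇g at (-2, 2, -1) = (32, 3, 28)
∇g · a = (32)(-3) + (3)(1) + (28)(4) = 19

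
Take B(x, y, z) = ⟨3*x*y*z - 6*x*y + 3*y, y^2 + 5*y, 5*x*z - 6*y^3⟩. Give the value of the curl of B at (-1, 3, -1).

(∇×B)₁ = ∂B₃/∂y − ∂B₂/∂z = -18*y^2
(∇×B)₂ = ∂B₁/∂z − ∂B₃/∂x = 3*x*y - 5*z
(∇×B)₃ = ∂B₂/∂x − ∂B₁/∂y = -3*x*z + 6*x - 3
∇×B = (-18*y^2, 3*x*y - 5*z, -3*x*z + 6*x - 3)
At (-1, 3, -1): (-162, -4, -12).

(-162, -4, -12)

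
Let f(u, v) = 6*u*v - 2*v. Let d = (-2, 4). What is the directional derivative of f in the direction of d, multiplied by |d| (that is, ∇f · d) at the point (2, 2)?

16

∂f/∂u = 6*v
∂f/∂v = 6*u - 2
∇f at (2, 2) = (12, 10)
∇f · d = (12)(-2) + (10)(4) = 16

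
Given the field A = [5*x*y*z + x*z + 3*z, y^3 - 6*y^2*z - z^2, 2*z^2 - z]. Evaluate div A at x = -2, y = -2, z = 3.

∂A₁/∂x = 5*y*z + z
∂A₂/∂y = 3*y^2 - 12*y*z
∂A₃/∂z = 4*z - 1
∇·A = 3*y^2 - 7*y*z + 5*z - 1
At (-2, -2, 3): 68.

68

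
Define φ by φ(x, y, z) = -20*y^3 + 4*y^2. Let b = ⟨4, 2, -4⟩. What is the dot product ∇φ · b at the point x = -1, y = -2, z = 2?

∂φ/∂x = 0
∂φ/∂y = -60*y^2 + 8*y
∂φ/∂z = 0
∇φ at (-1, -2, 2) = (0, -256, 0)
∇φ · b = (0)(4) + (-256)(2) + (0)(-4) = -512

-512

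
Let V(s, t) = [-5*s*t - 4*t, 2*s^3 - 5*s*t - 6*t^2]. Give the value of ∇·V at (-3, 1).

∂V₁/∂s = -5*t
∂V₂/∂t = -5*s - 12*t
∇·V = -5*s - 17*t
At (-3, 1): -2.

-2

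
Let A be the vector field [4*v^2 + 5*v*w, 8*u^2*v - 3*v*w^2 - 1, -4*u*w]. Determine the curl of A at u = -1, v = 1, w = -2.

(-12, -3, -14)

(∇×A)₁ = ∂A₃/∂v − ∂A₂/∂w = 6*v*w
(∇×A)₂ = ∂A₁/∂w − ∂A₃/∂u = 5*v + 4*w
(∇×A)₃ = ∂A₂/∂u − ∂A₁/∂v = 16*u*v - 8*v - 5*w
∇×A = (6*v*w, 5*v + 4*w, 16*u*v - 8*v - 5*w)
At (-1, 1, -2): (-12, -3, -14).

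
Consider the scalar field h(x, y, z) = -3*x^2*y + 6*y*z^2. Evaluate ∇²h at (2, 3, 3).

∂²h/∂x² = -6*y
∂²h/∂y² = 0
∂²h/∂z² = 12*y
∇²h = 6*y
At (2, 3, 3): 18.

18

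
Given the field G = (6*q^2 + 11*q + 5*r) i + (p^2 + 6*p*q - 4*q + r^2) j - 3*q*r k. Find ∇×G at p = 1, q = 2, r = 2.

(-10, 5, -21)

(∇×G)₁ = ∂G₃/∂q − ∂G₂/∂r = -5*r
(∇×G)₂ = ∂G₁/∂r − ∂G₃/∂p = 5
(∇×G)₃ = ∂G₂/∂p − ∂G₁/∂q = 2*p - 6*q - 11
∇×G = (-5*r, 5, 2*p - 6*q - 11)
At (1, 2, 2): (-10, 5, -21).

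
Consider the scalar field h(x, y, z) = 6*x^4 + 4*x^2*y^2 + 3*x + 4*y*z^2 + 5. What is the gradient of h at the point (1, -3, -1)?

∂h/∂x = 24*x^3 + 8*x*y^2 + 3
∂h/∂y = 8*x^2*y + 4*z^2
∂h/∂z = 8*y*z
∇h = (24*x^3 + 8*x*y^2 + 3, 8*x^2*y + 4*z^2, 8*y*z)
At (1, -3, -1): (99, -20, 24).

(99, -20, 24)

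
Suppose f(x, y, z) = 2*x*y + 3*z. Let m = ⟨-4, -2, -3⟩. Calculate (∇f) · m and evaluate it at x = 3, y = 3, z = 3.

∂f/∂x = 2*y
∂f/∂y = 2*x
∂f/∂z = 3
∇f at (3, 3, 3) = (6, 6, 3)
∇f · m = (6)(-4) + (6)(-2) + (3)(-3) = -45

-45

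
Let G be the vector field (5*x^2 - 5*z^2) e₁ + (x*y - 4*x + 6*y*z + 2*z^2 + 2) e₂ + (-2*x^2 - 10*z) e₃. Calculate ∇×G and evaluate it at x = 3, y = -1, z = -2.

(∇×G)₁ = ∂G₃/∂y − ∂G₂/∂z = -6*y - 4*z
(∇×G)₂ = ∂G₁/∂z − ∂G₃/∂x = 4*x - 10*z
(∇×G)₃ = ∂G₂/∂x − ∂G₁/∂y = y - 4
∇×G = (-6*y - 4*z, 4*x - 10*z, y - 4)
At (3, -1, -2): (14, 32, -5).

(14, 32, -5)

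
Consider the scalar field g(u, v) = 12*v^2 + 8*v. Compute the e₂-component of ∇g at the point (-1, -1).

(∇g)_2 = ∂g/∂v = 24*v + 8
At (-1, -1): -16.

-16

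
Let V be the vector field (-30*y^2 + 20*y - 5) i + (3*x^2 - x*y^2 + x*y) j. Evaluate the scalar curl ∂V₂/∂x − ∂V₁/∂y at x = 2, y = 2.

110

∂V₂/∂x = 6*x - y^2 + y
∂V₁/∂y = -60*y + 20
Scalar curl = 6*x - y^2 + 61*y - 20
At (2, 2): 110.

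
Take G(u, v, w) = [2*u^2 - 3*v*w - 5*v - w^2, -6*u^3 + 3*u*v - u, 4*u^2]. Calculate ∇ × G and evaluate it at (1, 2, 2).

(∇×G)₁ = ∂G₃/∂v − ∂G₂/∂w = 0
(∇×G)₂ = ∂G₁/∂w − ∂G₃/∂u = -8*u - 3*v - 2*w
(∇×G)₃ = ∂G₂/∂u − ∂G₁/∂v = -18*u^2 + 3*v + 3*w + 4
∇×G = (0, -8*u - 3*v - 2*w, -18*u^2 + 3*v + 3*w + 4)
At (1, 2, 2): (0, -18, -2).

(0, -18, -2)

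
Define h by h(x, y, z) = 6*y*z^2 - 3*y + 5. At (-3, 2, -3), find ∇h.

(0, 51, -72)

∂h/∂x = 0
∂h/∂y = 6*z^2 - 3
∂h/∂z = 12*y*z
∇h = (0, 6*z^2 - 3, 12*y*z)
At (-3, 2, -3): (0, 51, -72).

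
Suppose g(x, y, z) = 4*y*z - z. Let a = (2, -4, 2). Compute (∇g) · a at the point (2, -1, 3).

-58

∂g/∂x = 0
∂g/∂y = 4*z
∂g/∂z = 4*y - 1
∇g at (2, -1, 3) = (0, 12, -5)
∇g · a = (0)(2) + (12)(-4) + (-5)(2) = -58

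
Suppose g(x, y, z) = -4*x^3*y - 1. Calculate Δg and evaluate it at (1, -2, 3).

∂²g/∂x² = -24*x*y
∂²g/∂y² = 0
∂²g/∂z² = 0
∇²g = -24*x*y
At (1, -2, 3): 48.

48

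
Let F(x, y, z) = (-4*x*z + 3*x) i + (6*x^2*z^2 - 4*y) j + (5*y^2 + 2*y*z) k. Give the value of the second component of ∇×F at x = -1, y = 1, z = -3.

4

(∇×F)_2 = ∂F₁/∂z − ∂F₃/∂x
= -4*x − (0)
= -4*x
At (-1, 1, -3): 4.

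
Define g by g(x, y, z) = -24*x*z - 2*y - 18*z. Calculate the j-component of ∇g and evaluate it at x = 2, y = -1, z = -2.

(∇g)_2 = ∂g/∂y = -2
At (2, -1, -2): -2.

-2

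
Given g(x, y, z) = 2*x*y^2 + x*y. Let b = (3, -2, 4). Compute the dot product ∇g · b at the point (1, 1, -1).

-1

∂g/∂x = 2*y^2 + y
∂g/∂y = 4*x*y + x
∂g/∂z = 0
∇g at (1, 1, -1) = (3, 5, 0)
∇g · b = (3)(3) + (5)(-2) + (0)(4) = -1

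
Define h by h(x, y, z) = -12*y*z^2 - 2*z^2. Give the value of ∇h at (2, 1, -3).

(0, -108, 84)

∂h/∂x = 0
∂h/∂y = -12*z^2
∂h/∂z = -24*y*z - 4*z
∇h = (0, -12*z^2, -24*y*z - 4*z)
At (2, 1, -3): (0, -108, 84).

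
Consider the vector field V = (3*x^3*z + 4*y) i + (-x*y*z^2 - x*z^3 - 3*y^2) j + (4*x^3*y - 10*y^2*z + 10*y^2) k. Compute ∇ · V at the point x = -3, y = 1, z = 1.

68

∂V₁/∂x = 9*x^2*z
∂V₂/∂y = -x*z^2 - 6*y
∂V₃/∂z = -10*y^2
∇·V = 9*x^2*z - x*z^2 - 10*y^2 - 6*y
At (-3, 1, 1): 68.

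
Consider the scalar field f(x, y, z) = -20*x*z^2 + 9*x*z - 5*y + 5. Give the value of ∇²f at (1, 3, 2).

∂²f/∂x² = 0
∂²f/∂y² = 0
∂²f/∂z² = -40*x
∇²f = -40*x
At (1, 3, 2): -40.

-40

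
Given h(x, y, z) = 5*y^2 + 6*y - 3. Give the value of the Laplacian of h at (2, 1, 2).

∂²h/∂x² = 0
∂²h/∂y² = 10
∂²h/∂z² = 0
∇²h = 10
At (2, 1, 2): 10.

10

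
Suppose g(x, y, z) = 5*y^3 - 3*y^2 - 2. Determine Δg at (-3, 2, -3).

54

∂²g/∂x² = 0
∂²g/∂y² = 6*(5*y - 1)
∂²g/∂z² = 0
∇²g = 30*y - 6
At (-3, 2, -3): 54.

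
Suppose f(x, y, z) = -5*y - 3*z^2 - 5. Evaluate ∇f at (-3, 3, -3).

∂f/∂x = 0
∂f/∂y = -5
∂f/∂z = -6*z
∇f = (0, -5, -6*z)
At (-3, 3, -3): (0, -5, 18).

(0, -5, 18)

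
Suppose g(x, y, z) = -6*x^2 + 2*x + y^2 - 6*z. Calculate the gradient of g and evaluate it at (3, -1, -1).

(-34, -2, -6)

∂g/∂x = -12*x + 2
∂g/∂y = 2*y
∂g/∂z = -6
∇g = (-12*x + 2, 2*y, -6)
At (3, -1, -1): (-34, -2, -6).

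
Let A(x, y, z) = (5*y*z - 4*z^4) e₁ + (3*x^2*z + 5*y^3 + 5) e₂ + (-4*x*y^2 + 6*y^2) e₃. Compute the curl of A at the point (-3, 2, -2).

(45, 154, 46)

(∇×A)₁ = ∂A₃/∂y − ∂A₂/∂z = -3*x^2 - 8*x*y + 12*y
(∇×A)₂ = ∂A₁/∂z − ∂A₃/∂x = 4*y^2 + 5*y - 16*z^3
(∇×A)₃ = ∂A₂/∂x − ∂A₁/∂y = 6*x*z - 5*z
∇×A = (-3*x^2 - 8*x*y + 12*y, 4*y^2 + 5*y - 16*z^3, 6*x*z - 5*z)
At (-3, 2, -2): (45, 154, 46).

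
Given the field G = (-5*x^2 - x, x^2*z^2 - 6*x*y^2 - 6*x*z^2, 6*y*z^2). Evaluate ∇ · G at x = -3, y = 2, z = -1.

∂G₁/∂x = -10*x - 1
∂G₂/∂y = -12*x*y
∂G₃/∂z = 12*y*z
∇·G = -12*x*y - 10*x + 12*y*z - 1
At (-3, 2, -1): 77.

77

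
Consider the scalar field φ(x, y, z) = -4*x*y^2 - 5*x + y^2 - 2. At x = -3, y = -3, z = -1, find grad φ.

∂φ/∂x = -4*y^2 - 5
∂φ/∂y = -8*x*y + 2*y
∂φ/∂z = 0
∇φ = (-4*y^2 - 5, -8*x*y + 2*y, 0)
At (-3, -3, -1): (-41, -78, 0).

(-41, -78, 0)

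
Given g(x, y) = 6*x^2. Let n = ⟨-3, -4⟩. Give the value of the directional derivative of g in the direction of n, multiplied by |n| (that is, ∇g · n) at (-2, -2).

72

∂g/∂x = 12*x
∂g/∂y = 0
∇g at (-2, -2) = (-24, 0)
∇g · n = (-24)(-3) + (0)(-4) = 72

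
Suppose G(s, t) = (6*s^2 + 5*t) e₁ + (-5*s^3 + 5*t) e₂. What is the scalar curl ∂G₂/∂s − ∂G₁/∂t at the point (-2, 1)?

∂G₂/∂s = -15*s^2
∂G₁/∂t = 5
Scalar curl = -15*s^2 - 5
At (-2, 1): -65.

-65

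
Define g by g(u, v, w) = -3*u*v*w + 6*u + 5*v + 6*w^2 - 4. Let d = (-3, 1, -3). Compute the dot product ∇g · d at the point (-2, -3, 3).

-130

∂g/∂u = -3*v*w + 6
∂g/∂v = -3*u*w + 5
∂g/∂w = -3*u*v + 12*w
∇g at (-2, -3, 3) = (33, 23, 18)
∇g · d = (33)(-3) + (23)(1) + (18)(-3) = -130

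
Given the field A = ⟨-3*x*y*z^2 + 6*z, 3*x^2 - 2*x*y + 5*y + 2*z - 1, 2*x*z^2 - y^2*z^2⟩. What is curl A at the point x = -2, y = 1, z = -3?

(-20, -48, -68)

(∇×A)₁ = ∂A₃/∂y − ∂A₂/∂z = -2*y*z^2 - 2
(∇×A)₂ = ∂A₁/∂z − ∂A₃/∂x = -6*x*y*z - 2*z^2 + 6
(∇×A)₃ = ∂A₂/∂x − ∂A₁/∂y = 3*x*z^2 + 6*x - 2*y
∇×A = (-2*y*z^2 - 2, -6*x*y*z - 2*z^2 + 6, 3*x*z^2 + 6*x - 2*y)
At (-2, 1, -3): (-20, -48, -68).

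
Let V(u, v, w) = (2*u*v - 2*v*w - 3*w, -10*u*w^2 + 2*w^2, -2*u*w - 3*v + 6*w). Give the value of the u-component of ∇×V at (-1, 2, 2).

-51

(∇×V)_1 = ∂V₃/∂v − ∂V₂/∂w
= -3 − (-20*u*w + 4*w)
= 20*u*w - 4*w - 3
At (-1, 2, 2): -51.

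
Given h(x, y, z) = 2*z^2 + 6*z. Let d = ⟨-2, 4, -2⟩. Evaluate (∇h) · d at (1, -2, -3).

12

∂h/∂x = 0
∂h/∂y = 0
∂h/∂z = 4*z + 6
∇h at (1, -2, -3) = (0, 0, -6)
∇h · d = (0)(-2) + (0)(4) + (-6)(-2) = 12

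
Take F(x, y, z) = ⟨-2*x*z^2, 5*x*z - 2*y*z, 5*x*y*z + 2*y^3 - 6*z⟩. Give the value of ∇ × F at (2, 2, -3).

(∇×F)₁ = ∂F₃/∂y − ∂F₂/∂z = 5*x*z - 5*x + 6*y^2 + 2*y
(∇×F)₂ = ∂F₁/∂z − ∂F₃/∂x = -4*x*z - 5*y*z
(∇×F)₃ = ∂F₂/∂x − ∂F₁/∂y = 5*z
∇×F = (5*x*z - 5*x + 6*y^2 + 2*y, -4*x*z - 5*y*z, 5*z)
At (2, 2, -3): (-12, 54, -15).

(-12, 54, -15)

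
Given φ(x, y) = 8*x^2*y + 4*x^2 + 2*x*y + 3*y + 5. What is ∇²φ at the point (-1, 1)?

∂²φ/∂x² = 8*(2*y + 1)
∂²φ/∂y² = 0
∇²φ = 16*y + 8
At (-1, 1): 24.

24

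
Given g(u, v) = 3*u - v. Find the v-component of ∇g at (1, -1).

(∇g)_2 = ∂g/∂v = -1
At (1, -1): -1.

-1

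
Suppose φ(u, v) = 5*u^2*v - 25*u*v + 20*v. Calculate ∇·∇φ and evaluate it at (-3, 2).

∂²φ/∂u² = 10*v
∂²φ/∂v² = 0
∇²φ = 10*v
At (-3, 2): 20.

20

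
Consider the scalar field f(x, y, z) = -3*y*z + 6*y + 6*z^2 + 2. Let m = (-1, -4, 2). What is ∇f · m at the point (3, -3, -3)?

-114

∂f/∂x = 0
∂f/∂y = -3*z + 6
∂f/∂z = -3*y + 12*z
∇f at (3, -3, -3) = (0, 15, -27)
∇f · m = (0)(-1) + (15)(-4) + (-27)(2) = -114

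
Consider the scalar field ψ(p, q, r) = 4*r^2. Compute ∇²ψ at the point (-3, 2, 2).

8

∂²ψ/∂p² = 0
∂²ψ/∂q² = 0
∂²ψ/∂r² = 8
∇²ψ = 8
At (-3, 2, 2): 8.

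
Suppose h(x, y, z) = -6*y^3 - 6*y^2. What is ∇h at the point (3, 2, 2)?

∂h/∂x = 0
∂h/∂y = -18*y^2 - 12*y
∂h/∂z = 0
∇h = (0, -18*y^2 - 12*y, 0)
At (3, 2, 2): (0, -96, 0).

(0, -96, 0)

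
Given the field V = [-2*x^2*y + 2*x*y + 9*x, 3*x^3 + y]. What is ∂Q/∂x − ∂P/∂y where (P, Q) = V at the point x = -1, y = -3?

∂V₂/∂x = 9*x^2
∂V₁/∂y = -2*x^2 + 2*x
Scalar curl = 11*x^2 - 2*x
At (-1, -3): 13.

13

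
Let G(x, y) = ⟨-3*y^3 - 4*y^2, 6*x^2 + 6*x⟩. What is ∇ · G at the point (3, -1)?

∂G₁/∂x = 0
∂G₂/∂y = 0
∇·G = 0
At (3, -1): 0.

0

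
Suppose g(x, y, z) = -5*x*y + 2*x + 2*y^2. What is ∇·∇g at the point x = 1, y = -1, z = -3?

4

∂²g/∂x² = 0
∂²g/∂y² = 4
∂²g/∂z² = 0
∇²g = 4
At (1, -1, -3): 4.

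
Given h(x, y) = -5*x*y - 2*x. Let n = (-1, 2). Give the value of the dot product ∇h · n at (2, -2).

∂h/∂x = -5*y - 2
∂h/∂y = -5*x
∇h at (2, -2) = (8, -10)
∇h · n = (8)(-1) + (-10)(2) = -28

-28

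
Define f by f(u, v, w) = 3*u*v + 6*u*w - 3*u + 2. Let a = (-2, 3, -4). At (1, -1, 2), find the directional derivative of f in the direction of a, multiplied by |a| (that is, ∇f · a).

-27

∂f/∂u = 3*v + 6*w - 3
∂f/∂v = 3*u
∂f/∂w = 6*u
∇f at (1, -1, 2) = (6, 3, 6)
∇f · a = (6)(-2) + (3)(3) + (6)(-4) = -27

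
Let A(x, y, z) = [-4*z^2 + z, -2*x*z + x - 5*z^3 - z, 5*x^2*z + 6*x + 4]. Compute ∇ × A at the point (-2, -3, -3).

(∇×A)₁ = ∂A₃/∂y − ∂A₂/∂z = 2*x + 15*z^2 + 1
(∇×A)₂ = ∂A₁/∂z − ∂A₃/∂x = -10*x*z - 8*z - 5
(∇×A)₃ = ∂A₂/∂x − ∂A₁/∂y = -2*z + 1
∇×A = (2*x + 15*z^2 + 1, -10*x*z - 8*z - 5, -2*z + 1)
At (-2, -3, -3): (132, -41, 7).

(132, -41, 7)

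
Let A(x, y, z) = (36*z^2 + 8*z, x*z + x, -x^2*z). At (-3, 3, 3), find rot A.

(3, 206, 4)

(∇×A)₁ = ∂A₃/∂y − ∂A₂/∂z = -x
(∇×A)₂ = ∂A₁/∂z − ∂A₃/∂x = 2*x*z + 72*z + 8
(∇×A)₃ = ∂A₂/∂x − ∂A₁/∂y = z + 1
∇×A = (-x, 2*x*z + 72*z + 8, z + 1)
At (-3, 3, 3): (3, 206, 4).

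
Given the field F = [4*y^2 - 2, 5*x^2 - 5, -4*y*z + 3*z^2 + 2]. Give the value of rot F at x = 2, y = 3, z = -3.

(∇×F)₁ = ∂F₃/∂y − ∂F₂/∂z = -4*z
(∇×F)₂ = ∂F₁/∂z − ∂F₃/∂x = 0
(∇×F)₃ = ∂F₂/∂x − ∂F₁/∂y = 10*x - 8*y
∇×F = (-4*z, 0, 10*x - 8*y)
At (2, 3, -3): (12, 0, -4).

(12, 0, -4)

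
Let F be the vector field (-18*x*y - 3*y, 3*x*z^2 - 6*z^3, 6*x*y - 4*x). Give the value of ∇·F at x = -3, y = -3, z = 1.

∂F₁/∂x = -18*y
∂F₂/∂y = 0
∂F₃/∂z = 0
∇·F = -18*y
At (-3, -3, 1): 54.

54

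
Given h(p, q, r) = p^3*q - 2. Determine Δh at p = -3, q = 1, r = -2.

∂²h/∂p² = 6*p*q
∂²h/∂q² = 0
∂²h/∂r² = 0
∇²h = 6*p*q
At (-3, 1, -2): -18.

-18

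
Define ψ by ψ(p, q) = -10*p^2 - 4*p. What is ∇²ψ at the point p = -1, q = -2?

-20

∂²ψ/∂p² = -20
∂²ψ/∂q² = 0
∇²ψ = -20
At (-1, -2): -20.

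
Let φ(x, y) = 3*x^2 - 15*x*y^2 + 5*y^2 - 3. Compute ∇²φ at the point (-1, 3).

∂²φ/∂x² = 6
∂²φ/∂y² = 10*(-3*x + 1)
∇²φ = -30*x + 16
At (-1, 3): 46.

46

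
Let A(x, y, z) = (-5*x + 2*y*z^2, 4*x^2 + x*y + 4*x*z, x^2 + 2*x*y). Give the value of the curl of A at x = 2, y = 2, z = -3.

(∇×A)₁ = ∂A₃/∂y − ∂A₂/∂z = -2*x
(∇×A)₂ = ∂A₁/∂z − ∂A₃/∂x = -2*x + 4*y*z - 2*y
(∇×A)₃ = ∂A₂/∂x − ∂A₁/∂y = 8*x + y - 2*z^2 + 4*z
∇×A = (-2*x, -2*x + 4*y*z - 2*y, 8*x + y - 2*z^2 + 4*z)
At (2, 2, -3): (-4, -32, -12).

(-4, -32, -12)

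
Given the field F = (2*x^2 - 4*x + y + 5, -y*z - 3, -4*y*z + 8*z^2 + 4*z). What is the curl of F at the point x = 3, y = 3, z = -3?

(∇×F)₁ = ∂F₃/∂y − ∂F₂/∂z = y - 4*z
(∇×F)₂ = ∂F₁/∂z − ∂F₃/∂x = 0
(∇×F)₃ = ∂F₂/∂x − ∂F₁/∂y = -1
∇×F = (y - 4*z, 0, -1)
At (3, 3, -3): (15, 0, -1).

(15, 0, -1)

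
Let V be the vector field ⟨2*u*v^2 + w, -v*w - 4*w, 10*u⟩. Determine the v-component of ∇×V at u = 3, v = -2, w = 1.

(∇×V)_2 = ∂V₁/∂w − ∂V₃/∂u
= 1 − (10)
= -9
At (3, -2, 1): -9.

-9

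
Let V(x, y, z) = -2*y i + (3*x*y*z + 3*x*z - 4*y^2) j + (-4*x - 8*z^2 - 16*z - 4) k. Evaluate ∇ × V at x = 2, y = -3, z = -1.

(∇×V)₁ = ∂V₃/∂y − ∂V₂/∂z = -3*x*y - 3*x
(∇×V)₂ = ∂V₁/∂z − ∂V₃/∂x = 4
(∇×V)₃ = ∂V₂/∂x − ∂V₁/∂y = 3*y*z + 3*z + 2
∇×V = (-3*x*y - 3*x, 4, 3*y*z + 3*z + 2)
At (2, -3, -1): (12, 4, 8).

(12, 4, 8)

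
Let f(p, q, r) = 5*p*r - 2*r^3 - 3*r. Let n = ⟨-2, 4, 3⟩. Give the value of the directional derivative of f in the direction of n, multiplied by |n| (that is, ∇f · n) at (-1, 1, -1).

∂f/∂p = 5*r
∂f/∂q = 0
∂f/∂r = 5*p - 6*r^2 - 3
∇f at (-1, 1, -1) = (-5, 0, -14)
∇f · n = (-5)(-2) + (0)(4) + (-14)(3) = -32

-32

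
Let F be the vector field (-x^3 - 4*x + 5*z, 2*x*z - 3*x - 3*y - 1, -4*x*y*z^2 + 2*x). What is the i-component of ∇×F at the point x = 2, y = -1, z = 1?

-12

(∇×F)_1 = ∂F₃/∂y − ∂F₂/∂z
= -4*x*z^2 − (2*x)
= -4*x*z^2 - 2*x
At (2, -1, 1): -12.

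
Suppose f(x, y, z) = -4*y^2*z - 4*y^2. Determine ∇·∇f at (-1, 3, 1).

-16

∂²f/∂x² = 0
∂²f/∂y² = -8*(z + 1)
∂²f/∂z² = 0
∇²f = -8*z - 8
At (-1, 3, 1): -16.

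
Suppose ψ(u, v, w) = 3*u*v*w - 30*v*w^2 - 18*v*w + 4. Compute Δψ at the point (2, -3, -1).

∂²ψ/∂u² = 0
∂²ψ/∂v² = 0
∂²ψ/∂w² = -60*v
∇²ψ = -60*v
At (2, -3, -1): 180.

180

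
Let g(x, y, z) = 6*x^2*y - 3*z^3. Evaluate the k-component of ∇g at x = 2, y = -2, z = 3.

(∇g)_3 = ∂g/∂z = -9*z^2
At (2, -2, 3): -81.

-81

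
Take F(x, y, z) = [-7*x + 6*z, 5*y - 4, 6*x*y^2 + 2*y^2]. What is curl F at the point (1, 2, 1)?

(32, -18, 0)

(∇×F)₁ = ∂F₃/∂y − ∂F₂/∂z = 12*x*y + 4*y
(∇×F)₂ = ∂F₁/∂z − ∂F₃/∂x = -6*y^2 + 6
(∇×F)₃ = ∂F₂/∂x − ∂F₁/∂y = 0
∇×F = (12*x*y + 4*y, -6*y^2 + 6, 0)
At (1, 2, 1): (32, -18, 0).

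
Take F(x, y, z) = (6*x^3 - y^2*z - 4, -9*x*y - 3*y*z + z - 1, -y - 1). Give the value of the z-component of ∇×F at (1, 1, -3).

(∇×F)_3 = ∂F₂/∂x − ∂F₁/∂y
= -9*y − (-2*y*z)
= 2*y*z - 9*y
At (1, 1, -3): -15.

-15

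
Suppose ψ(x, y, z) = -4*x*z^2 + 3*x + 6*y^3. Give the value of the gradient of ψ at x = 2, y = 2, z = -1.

(-1, 72, 16)

∂ψ/∂x = -4*z^2 + 3
∂ψ/∂y = 18*y^2
∂ψ/∂z = -8*x*z
∇ψ = (-4*z^2 + 3, 18*y^2, -8*x*z)
At (2, 2, -1): (-1, 72, 16).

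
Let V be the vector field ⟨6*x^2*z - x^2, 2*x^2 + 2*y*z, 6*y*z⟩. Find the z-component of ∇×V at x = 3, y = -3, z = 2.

12

(∇×V)_3 = ∂V₂/∂x − ∂V₁/∂y
= 4*x − (0)
= 4*x
At (3, -3, 2): 12.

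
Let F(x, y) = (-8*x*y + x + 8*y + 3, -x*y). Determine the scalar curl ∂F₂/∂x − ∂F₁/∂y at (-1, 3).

∂F₂/∂x = -y
∂F₁/∂y = -8*x + 8
Scalar curl = 8*x - y - 8
At (-1, 3): -19.

-19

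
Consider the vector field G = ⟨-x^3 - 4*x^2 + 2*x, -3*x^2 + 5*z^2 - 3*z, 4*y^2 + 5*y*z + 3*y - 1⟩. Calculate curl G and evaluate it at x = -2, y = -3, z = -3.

(∇×G)₁ = ∂G₃/∂y − ∂G₂/∂z = 8*y - 5*z + 6
(∇×G)₂ = ∂G₁/∂z − ∂G₃/∂x = 0
(∇×G)₃ = ∂G₂/∂x − ∂G₁/∂y = -6*x
∇×G = (8*y - 5*z + 6, 0, -6*x)
At (-2, -3, -3): (-3, 0, 12).

(-3, 0, 12)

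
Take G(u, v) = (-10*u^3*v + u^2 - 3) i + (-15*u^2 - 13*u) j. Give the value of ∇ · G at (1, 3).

-88

∂G₁/∂u = -30*u^2*v + 2*u
∂G₂/∂v = 0
∇·G = -30*u^2*v + 2*u
At (1, 3): -88.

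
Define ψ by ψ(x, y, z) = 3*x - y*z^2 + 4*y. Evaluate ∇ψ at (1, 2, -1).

(3, 3, 4)

∂ψ/∂x = 3
∂ψ/∂y = -z^2 + 4
∂ψ/∂z = -2*y*z
∇ψ = (3, -z^2 + 4, -2*y*z)
At (1, 2, -1): (3, 3, 4).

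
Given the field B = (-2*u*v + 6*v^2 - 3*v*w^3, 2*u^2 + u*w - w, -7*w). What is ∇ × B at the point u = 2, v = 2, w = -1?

(∇×B)₁ = ∂B₃/∂v − ∂B₂/∂w = -u + 1
(∇×B)₂ = ∂B₁/∂w − ∂B₃/∂u = -9*v*w^2
(∇×B)₃ = ∂B₂/∂u − ∂B₁/∂v = 6*u - 12*v + 3*w^3 + w
∇×B = (-u + 1, -9*v*w^2, 6*u - 12*v + 3*w^3 + w)
At (2, 2, -1): (-1, -18, -16).

(-1, -18, -16)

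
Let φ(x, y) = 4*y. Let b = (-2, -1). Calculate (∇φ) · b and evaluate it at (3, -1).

∂φ/∂x = 0
∂φ/∂y = 4
∇φ at (3, -1) = (0, 4)
∇φ · b = (0)(-2) + (4)(-1) = -4

-4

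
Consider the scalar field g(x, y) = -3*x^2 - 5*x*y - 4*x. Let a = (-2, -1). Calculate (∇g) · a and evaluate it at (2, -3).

12

∂g/∂x = -6*x - 5*y - 4
∂g/∂y = -5*x
∇g at (2, -3) = (-1, -10)
∇g · a = (-1)(-2) + (-10)(-1) = 12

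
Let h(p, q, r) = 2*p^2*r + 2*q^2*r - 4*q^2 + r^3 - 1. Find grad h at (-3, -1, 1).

(-12, 4, 23)

∂h/∂p = 4*p*r
∂h/∂q = 4*q*r - 8*q
∂h/∂r = 2*p^2 + 2*q^2 + 3*r^2
∇h = (4*p*r, 4*q*r - 8*q, 2*p^2 + 2*q^2 + 3*r^2)
At (-3, -1, 1): (-12, 4, 23).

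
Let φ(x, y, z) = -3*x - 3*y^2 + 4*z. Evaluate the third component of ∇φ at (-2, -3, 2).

4

(∇φ)_3 = ∂φ/∂z = 4
At (-2, -3, 2): 4.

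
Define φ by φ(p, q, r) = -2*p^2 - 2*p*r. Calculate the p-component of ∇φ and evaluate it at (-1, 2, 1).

2

(∇φ)_1 = ∂φ/∂p = -4*p - 2*r
At (-1, 2, 1): 2.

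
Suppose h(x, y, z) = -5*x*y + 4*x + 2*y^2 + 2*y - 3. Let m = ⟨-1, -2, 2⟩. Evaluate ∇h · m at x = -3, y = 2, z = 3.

-44

∂h/∂x = -5*y + 4
∂h/∂y = -5*x + 4*y + 2
∂h/∂z = 0
∇h at (-3, 2, 3) = (-6, 25, 0)
∇h · m = (-6)(-1) + (25)(-2) + (0)(2) = -44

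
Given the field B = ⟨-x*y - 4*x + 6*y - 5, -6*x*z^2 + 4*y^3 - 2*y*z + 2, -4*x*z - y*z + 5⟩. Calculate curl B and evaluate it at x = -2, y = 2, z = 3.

(-71, 12, -62)

(∇×B)₁ = ∂B₃/∂y − ∂B₂/∂z = 12*x*z + 2*y - z
(∇×B)₂ = ∂B₁/∂z − ∂B₃/∂x = 4*z
(∇×B)₃ = ∂B₂/∂x − ∂B₁/∂y = x - 6*z^2 - 6
∇×B = (12*x*z + 2*y - z, 4*z, x - 6*z^2 - 6)
At (-2, 2, 3): (-71, 12, -62).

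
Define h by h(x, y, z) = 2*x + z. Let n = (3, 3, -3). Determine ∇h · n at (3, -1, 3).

∂h/∂x = 2
∂h/∂y = 0
∂h/∂z = 1
∇h at (3, -1, 3) = (2, 0, 1)
∇h · n = (2)(3) + (0)(3) + (1)(-3) = 3

3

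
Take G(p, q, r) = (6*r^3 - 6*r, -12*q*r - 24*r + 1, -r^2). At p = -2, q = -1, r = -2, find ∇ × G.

(12, 66, 0)

(∇×G)₁ = ∂G₃/∂q − ∂G₂/∂r = 12*q + 24
(∇×G)₂ = ∂G₁/∂r − ∂G₃/∂p = 18*r^2 - 6
(∇×G)₃ = ∂G₂/∂p − ∂G₁/∂q = 0
∇×G = (12*q + 24, 18*r^2 - 6, 0)
At (-2, -1, -2): (12, 66, 0).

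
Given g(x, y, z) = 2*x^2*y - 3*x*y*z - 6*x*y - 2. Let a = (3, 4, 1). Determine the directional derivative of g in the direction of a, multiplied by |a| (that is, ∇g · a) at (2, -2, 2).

∂g/∂x = 4*x*y - 3*y*z - 6*y
∂g/∂y = 2*x^2 - 3*x*z - 6*x
∂g/∂z = -3*x*y
∇g at (2, -2, 2) = (8, -16, 12)
∇g · a = (8)(3) + (-16)(4) + (12)(1) = -28

-28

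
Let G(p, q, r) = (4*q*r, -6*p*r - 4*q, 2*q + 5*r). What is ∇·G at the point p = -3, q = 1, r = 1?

1

∂G₁/∂p = 0
∂G₂/∂q = -4
∂G₃/∂r = 5
∇·G = 1
At (-3, 1, 1): 1.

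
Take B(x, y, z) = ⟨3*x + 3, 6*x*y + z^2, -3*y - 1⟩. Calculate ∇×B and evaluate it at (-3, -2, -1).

(∇×B)₁ = ∂B₃/∂y − ∂B₂/∂z = -2*z - 3
(∇×B)₂ = ∂B₁/∂z − ∂B₃/∂x = 0
(∇×B)₃ = ∂B₂/∂x − ∂B₁/∂y = 6*y
∇×B = (-2*z - 3, 0, 6*y)
At (-3, -2, -1): (-1, 0, -12).

(-1, 0, -12)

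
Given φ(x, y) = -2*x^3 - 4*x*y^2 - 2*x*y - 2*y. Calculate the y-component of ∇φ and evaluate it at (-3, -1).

(∇φ)_2 = ∂φ/∂y = -8*x*y - 2*x - 2
At (-3, -1): -20.

-20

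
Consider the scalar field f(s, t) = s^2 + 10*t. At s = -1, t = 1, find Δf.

∂²f/∂s² = 2
∂²f/∂t² = 0
∇²f = 2
At (-1, 1): 2.

2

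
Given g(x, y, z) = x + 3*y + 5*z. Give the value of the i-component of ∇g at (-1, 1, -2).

(∇g)_1 = ∂g/∂x = 1
At (-1, 1, -2): 1.

1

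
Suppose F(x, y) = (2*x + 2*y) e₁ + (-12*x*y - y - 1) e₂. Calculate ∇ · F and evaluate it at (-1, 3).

13

∂F₁/∂x = 2
∂F₂/∂y = -12*x - 1
∇·F = -12*x + 1
At (-1, 3): 13.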